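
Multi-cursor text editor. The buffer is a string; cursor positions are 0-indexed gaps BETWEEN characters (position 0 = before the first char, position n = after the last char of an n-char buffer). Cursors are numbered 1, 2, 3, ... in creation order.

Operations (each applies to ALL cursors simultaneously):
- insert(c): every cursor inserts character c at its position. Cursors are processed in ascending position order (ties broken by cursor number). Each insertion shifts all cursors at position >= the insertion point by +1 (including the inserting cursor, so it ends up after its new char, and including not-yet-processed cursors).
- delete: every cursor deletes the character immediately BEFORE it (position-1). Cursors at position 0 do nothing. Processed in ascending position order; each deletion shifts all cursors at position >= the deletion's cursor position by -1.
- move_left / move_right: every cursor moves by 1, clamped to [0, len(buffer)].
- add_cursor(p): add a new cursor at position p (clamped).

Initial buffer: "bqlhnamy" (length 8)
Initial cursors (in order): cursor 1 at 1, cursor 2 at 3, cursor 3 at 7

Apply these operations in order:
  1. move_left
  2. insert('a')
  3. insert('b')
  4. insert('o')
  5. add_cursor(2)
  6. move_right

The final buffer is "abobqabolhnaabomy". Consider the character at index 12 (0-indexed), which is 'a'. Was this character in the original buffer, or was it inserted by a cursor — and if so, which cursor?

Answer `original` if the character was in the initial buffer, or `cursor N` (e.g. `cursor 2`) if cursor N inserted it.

Answer: cursor 3

Derivation:
After op 1 (move_left): buffer="bqlhnamy" (len 8), cursors c1@0 c2@2 c3@6, authorship ........
After op 2 (insert('a')): buffer="abqalhnaamy" (len 11), cursors c1@1 c2@4 c3@9, authorship 1..2....3..
After op 3 (insert('b')): buffer="abbqablhnaabmy" (len 14), cursors c1@2 c2@6 c3@12, authorship 11..22....33..
After op 4 (insert('o')): buffer="abobqabolhnaabomy" (len 17), cursors c1@3 c2@8 c3@15, authorship 111..222....333..
After op 5 (add_cursor(2)): buffer="abobqabolhnaabomy" (len 17), cursors c4@2 c1@3 c2@8 c3@15, authorship 111..222....333..
After op 6 (move_right): buffer="abobqabolhnaabomy" (len 17), cursors c4@3 c1@4 c2@9 c3@16, authorship 111..222....333..
Authorship (.=original, N=cursor N): 1 1 1 . . 2 2 2 . . . . 3 3 3 . .
Index 12: author = 3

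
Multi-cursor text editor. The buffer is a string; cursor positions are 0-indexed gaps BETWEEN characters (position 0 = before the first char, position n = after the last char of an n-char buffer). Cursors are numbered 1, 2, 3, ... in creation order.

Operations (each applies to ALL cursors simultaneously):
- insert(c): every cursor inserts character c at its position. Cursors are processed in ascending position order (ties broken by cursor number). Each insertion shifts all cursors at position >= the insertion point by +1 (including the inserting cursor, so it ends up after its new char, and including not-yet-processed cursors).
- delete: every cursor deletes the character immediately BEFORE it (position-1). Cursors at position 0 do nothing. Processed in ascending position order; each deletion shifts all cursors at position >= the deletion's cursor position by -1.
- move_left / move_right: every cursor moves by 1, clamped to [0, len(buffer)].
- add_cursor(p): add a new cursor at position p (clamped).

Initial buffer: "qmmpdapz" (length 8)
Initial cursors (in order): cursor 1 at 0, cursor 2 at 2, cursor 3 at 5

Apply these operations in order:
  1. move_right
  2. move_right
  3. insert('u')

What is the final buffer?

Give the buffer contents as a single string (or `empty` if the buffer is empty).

After op 1 (move_right): buffer="qmmpdapz" (len 8), cursors c1@1 c2@3 c3@6, authorship ........
After op 2 (move_right): buffer="qmmpdapz" (len 8), cursors c1@2 c2@4 c3@7, authorship ........
After op 3 (insert('u')): buffer="qmumpudapuz" (len 11), cursors c1@3 c2@6 c3@10, authorship ..1..2...3.

Answer: qmumpudapuz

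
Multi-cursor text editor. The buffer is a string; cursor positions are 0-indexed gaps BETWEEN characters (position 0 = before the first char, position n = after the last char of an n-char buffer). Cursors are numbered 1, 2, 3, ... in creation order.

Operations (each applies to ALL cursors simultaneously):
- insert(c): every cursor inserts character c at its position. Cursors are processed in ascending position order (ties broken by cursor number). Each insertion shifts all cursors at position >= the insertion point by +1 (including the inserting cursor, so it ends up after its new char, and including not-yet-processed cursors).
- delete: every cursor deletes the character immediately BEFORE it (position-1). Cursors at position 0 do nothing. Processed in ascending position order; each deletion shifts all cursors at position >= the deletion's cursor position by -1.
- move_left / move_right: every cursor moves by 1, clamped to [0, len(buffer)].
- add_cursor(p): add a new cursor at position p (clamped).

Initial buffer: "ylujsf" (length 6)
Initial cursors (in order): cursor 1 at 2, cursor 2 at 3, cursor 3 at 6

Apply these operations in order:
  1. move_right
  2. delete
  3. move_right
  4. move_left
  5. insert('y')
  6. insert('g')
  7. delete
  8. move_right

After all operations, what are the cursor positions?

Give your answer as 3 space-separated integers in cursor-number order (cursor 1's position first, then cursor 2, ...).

Answer: 6 6 6

Derivation:
After op 1 (move_right): buffer="ylujsf" (len 6), cursors c1@3 c2@4 c3@6, authorship ......
After op 2 (delete): buffer="yls" (len 3), cursors c1@2 c2@2 c3@3, authorship ...
After op 3 (move_right): buffer="yls" (len 3), cursors c1@3 c2@3 c3@3, authorship ...
After op 4 (move_left): buffer="yls" (len 3), cursors c1@2 c2@2 c3@2, authorship ...
After op 5 (insert('y')): buffer="ylyyys" (len 6), cursors c1@5 c2@5 c3@5, authorship ..123.
After op 6 (insert('g')): buffer="ylyyygggs" (len 9), cursors c1@8 c2@8 c3@8, authorship ..123123.
After op 7 (delete): buffer="ylyyys" (len 6), cursors c1@5 c2@5 c3@5, authorship ..123.
After op 8 (move_right): buffer="ylyyys" (len 6), cursors c1@6 c2@6 c3@6, authorship ..123.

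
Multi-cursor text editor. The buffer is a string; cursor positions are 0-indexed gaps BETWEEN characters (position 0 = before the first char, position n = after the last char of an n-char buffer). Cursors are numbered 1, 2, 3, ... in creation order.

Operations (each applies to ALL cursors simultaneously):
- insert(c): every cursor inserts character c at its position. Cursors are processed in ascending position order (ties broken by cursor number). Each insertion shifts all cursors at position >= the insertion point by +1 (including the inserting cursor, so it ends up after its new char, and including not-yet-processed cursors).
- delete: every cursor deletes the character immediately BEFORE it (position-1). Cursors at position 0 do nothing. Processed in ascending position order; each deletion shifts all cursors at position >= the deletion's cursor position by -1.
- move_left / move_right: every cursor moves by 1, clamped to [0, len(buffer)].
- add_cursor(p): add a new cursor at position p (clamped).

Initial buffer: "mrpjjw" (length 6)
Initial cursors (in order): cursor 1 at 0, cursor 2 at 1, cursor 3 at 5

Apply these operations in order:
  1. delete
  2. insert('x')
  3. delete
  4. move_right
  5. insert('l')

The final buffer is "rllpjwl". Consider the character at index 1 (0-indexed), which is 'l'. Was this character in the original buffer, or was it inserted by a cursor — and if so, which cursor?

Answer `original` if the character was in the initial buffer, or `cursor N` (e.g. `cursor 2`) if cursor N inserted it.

After op 1 (delete): buffer="rpjw" (len 4), cursors c1@0 c2@0 c3@3, authorship ....
After op 2 (insert('x')): buffer="xxrpjxw" (len 7), cursors c1@2 c2@2 c3@6, authorship 12...3.
After op 3 (delete): buffer="rpjw" (len 4), cursors c1@0 c2@0 c3@3, authorship ....
After op 4 (move_right): buffer="rpjw" (len 4), cursors c1@1 c2@1 c3@4, authorship ....
After op 5 (insert('l')): buffer="rllpjwl" (len 7), cursors c1@3 c2@3 c3@7, authorship .12...3
Authorship (.=original, N=cursor N): . 1 2 . . . 3
Index 1: author = 1

Answer: cursor 1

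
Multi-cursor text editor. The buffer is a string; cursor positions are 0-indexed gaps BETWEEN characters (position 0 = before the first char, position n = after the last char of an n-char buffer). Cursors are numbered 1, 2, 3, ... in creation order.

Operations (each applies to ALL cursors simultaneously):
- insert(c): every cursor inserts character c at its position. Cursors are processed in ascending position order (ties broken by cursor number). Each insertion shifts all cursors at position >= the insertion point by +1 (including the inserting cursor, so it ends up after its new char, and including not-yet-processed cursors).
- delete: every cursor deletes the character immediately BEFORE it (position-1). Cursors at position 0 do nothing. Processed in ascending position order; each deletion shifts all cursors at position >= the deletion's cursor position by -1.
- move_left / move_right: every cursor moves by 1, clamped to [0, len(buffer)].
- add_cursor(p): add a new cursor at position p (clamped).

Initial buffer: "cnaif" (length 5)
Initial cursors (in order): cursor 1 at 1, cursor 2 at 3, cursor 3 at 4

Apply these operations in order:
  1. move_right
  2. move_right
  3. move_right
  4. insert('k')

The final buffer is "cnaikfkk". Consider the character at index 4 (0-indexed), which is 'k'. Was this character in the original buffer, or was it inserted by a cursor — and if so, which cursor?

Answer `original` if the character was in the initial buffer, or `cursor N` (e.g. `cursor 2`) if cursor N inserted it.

Answer: cursor 1

Derivation:
After op 1 (move_right): buffer="cnaif" (len 5), cursors c1@2 c2@4 c3@5, authorship .....
After op 2 (move_right): buffer="cnaif" (len 5), cursors c1@3 c2@5 c3@5, authorship .....
After op 3 (move_right): buffer="cnaif" (len 5), cursors c1@4 c2@5 c3@5, authorship .....
After op 4 (insert('k')): buffer="cnaikfkk" (len 8), cursors c1@5 c2@8 c3@8, authorship ....1.23
Authorship (.=original, N=cursor N): . . . . 1 . 2 3
Index 4: author = 1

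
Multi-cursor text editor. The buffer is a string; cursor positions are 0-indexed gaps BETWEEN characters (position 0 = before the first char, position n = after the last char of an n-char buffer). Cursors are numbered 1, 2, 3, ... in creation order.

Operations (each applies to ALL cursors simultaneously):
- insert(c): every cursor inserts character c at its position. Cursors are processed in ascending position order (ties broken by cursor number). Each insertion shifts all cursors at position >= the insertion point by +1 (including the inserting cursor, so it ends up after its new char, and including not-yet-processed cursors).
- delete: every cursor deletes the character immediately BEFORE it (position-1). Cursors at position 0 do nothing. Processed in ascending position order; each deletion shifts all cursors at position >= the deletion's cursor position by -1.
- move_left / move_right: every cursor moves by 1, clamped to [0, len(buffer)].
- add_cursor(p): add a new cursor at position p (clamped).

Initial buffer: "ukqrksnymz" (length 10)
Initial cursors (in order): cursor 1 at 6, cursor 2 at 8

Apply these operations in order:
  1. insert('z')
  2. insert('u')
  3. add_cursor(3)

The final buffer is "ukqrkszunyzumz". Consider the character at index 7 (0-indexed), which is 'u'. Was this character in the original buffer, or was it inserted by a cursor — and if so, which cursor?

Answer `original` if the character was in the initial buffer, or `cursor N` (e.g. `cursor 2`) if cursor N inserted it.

Answer: cursor 1

Derivation:
After op 1 (insert('z')): buffer="ukqrksznyzmz" (len 12), cursors c1@7 c2@10, authorship ......1..2..
After op 2 (insert('u')): buffer="ukqrkszunyzumz" (len 14), cursors c1@8 c2@12, authorship ......11..22..
After op 3 (add_cursor(3)): buffer="ukqrkszunyzumz" (len 14), cursors c3@3 c1@8 c2@12, authorship ......11..22..
Authorship (.=original, N=cursor N): . . . . . . 1 1 . . 2 2 . .
Index 7: author = 1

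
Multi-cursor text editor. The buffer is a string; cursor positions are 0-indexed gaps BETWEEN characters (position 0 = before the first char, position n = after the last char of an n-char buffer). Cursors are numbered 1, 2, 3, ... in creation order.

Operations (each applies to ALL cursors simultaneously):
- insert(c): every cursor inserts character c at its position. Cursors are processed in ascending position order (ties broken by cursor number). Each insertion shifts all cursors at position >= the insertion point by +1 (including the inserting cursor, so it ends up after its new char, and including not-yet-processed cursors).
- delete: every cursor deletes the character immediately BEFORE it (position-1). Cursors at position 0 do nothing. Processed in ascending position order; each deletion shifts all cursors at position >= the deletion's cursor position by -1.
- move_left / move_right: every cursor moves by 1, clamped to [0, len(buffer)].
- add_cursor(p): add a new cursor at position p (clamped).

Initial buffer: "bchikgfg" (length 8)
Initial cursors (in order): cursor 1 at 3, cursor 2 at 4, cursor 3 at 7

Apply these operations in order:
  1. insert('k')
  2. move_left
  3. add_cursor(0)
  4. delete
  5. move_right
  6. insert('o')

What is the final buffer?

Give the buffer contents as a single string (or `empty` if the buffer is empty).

After op 1 (insert('k')): buffer="bchkikkgfkg" (len 11), cursors c1@4 c2@6 c3@10, authorship ...1.2...3.
After op 2 (move_left): buffer="bchkikkgfkg" (len 11), cursors c1@3 c2@5 c3@9, authorship ...1.2...3.
After op 3 (add_cursor(0)): buffer="bchkikkgfkg" (len 11), cursors c4@0 c1@3 c2@5 c3@9, authorship ...1.2...3.
After op 4 (delete): buffer="bckkkgkg" (len 8), cursors c4@0 c1@2 c2@3 c3@6, authorship ..12..3.
After op 5 (move_right): buffer="bckkkgkg" (len 8), cursors c4@1 c1@3 c2@4 c3@7, authorship ..12..3.
After op 6 (insert('o')): buffer="bockokokgkog" (len 12), cursors c4@2 c1@5 c2@7 c3@11, authorship .4.1122..33.

Answer: bockokokgkog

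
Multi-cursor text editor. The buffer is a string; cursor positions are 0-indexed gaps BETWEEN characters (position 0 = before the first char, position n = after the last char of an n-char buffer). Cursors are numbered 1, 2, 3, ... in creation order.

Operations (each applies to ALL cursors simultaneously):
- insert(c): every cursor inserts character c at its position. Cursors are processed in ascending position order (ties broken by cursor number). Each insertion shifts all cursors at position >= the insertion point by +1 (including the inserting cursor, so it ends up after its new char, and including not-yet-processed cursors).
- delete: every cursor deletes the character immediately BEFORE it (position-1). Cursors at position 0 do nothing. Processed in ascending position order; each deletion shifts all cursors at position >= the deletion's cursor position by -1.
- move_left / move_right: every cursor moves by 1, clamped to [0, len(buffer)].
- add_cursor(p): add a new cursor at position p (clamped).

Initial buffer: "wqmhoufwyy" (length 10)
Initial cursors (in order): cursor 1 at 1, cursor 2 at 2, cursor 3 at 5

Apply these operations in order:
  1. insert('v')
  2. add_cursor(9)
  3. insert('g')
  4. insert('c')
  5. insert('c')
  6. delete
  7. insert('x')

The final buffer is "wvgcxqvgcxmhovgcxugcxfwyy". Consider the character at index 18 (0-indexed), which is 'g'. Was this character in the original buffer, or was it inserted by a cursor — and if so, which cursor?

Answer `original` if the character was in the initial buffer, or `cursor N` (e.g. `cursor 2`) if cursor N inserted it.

After op 1 (insert('v')): buffer="wvqvmhovufwyy" (len 13), cursors c1@2 c2@4 c3@8, authorship .1.2...3.....
After op 2 (add_cursor(9)): buffer="wvqvmhovufwyy" (len 13), cursors c1@2 c2@4 c3@8 c4@9, authorship .1.2...3.....
After op 3 (insert('g')): buffer="wvgqvgmhovgugfwyy" (len 17), cursors c1@3 c2@6 c3@11 c4@13, authorship .11.22...33.4....
After op 4 (insert('c')): buffer="wvgcqvgcmhovgcugcfwyy" (len 21), cursors c1@4 c2@8 c3@14 c4@17, authorship .111.222...333.44....
After op 5 (insert('c')): buffer="wvgccqvgccmhovgccugccfwyy" (len 25), cursors c1@5 c2@10 c3@17 c4@21, authorship .1111.2222...3333.444....
After op 6 (delete): buffer="wvgcqvgcmhovgcugcfwyy" (len 21), cursors c1@4 c2@8 c3@14 c4@17, authorship .111.222...333.44....
After op 7 (insert('x')): buffer="wvgcxqvgcxmhovgcxugcxfwyy" (len 25), cursors c1@5 c2@10 c3@17 c4@21, authorship .1111.2222...3333.444....
Authorship (.=original, N=cursor N): . 1 1 1 1 . 2 2 2 2 . . . 3 3 3 3 . 4 4 4 . . . .
Index 18: author = 4

Answer: cursor 4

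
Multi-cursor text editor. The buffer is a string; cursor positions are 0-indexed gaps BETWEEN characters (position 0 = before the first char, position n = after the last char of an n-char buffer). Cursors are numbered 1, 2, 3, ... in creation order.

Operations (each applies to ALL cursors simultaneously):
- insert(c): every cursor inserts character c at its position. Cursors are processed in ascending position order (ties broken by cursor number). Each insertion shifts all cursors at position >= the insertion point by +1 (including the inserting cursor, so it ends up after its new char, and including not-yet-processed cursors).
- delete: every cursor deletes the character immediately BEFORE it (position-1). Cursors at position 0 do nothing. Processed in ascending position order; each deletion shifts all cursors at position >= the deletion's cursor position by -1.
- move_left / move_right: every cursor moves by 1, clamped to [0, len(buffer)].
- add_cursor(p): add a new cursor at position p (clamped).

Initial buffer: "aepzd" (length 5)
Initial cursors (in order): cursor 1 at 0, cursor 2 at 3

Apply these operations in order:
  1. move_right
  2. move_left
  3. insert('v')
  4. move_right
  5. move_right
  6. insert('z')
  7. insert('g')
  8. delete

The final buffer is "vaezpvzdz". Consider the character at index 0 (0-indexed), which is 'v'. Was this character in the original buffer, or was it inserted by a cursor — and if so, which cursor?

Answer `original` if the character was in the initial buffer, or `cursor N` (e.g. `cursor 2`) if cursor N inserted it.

After op 1 (move_right): buffer="aepzd" (len 5), cursors c1@1 c2@4, authorship .....
After op 2 (move_left): buffer="aepzd" (len 5), cursors c1@0 c2@3, authorship .....
After op 3 (insert('v')): buffer="vaepvzd" (len 7), cursors c1@1 c2@5, authorship 1...2..
After op 4 (move_right): buffer="vaepvzd" (len 7), cursors c1@2 c2@6, authorship 1...2..
After op 5 (move_right): buffer="vaepvzd" (len 7), cursors c1@3 c2@7, authorship 1...2..
After op 6 (insert('z')): buffer="vaezpvzdz" (len 9), cursors c1@4 c2@9, authorship 1..1.2..2
After op 7 (insert('g')): buffer="vaezgpvzdzg" (len 11), cursors c1@5 c2@11, authorship 1..11.2..22
After op 8 (delete): buffer="vaezpvzdz" (len 9), cursors c1@4 c2@9, authorship 1..1.2..2
Authorship (.=original, N=cursor N): 1 . . 1 . 2 . . 2
Index 0: author = 1

Answer: cursor 1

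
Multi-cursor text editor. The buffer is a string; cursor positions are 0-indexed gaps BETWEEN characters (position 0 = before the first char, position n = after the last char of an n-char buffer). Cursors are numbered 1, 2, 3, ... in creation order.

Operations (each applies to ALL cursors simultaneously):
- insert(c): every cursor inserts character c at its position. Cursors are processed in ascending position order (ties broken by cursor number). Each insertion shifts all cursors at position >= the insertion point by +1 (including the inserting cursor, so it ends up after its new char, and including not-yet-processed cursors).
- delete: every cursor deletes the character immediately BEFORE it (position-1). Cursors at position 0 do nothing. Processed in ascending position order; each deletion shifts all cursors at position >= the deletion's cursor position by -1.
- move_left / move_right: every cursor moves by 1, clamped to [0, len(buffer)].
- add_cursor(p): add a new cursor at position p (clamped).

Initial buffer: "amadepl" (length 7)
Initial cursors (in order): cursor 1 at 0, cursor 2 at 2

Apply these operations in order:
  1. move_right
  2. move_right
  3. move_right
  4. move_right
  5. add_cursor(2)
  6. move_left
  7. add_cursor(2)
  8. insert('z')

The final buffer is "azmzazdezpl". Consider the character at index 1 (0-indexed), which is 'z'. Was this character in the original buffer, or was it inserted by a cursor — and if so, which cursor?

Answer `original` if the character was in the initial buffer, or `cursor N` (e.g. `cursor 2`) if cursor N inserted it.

After op 1 (move_right): buffer="amadepl" (len 7), cursors c1@1 c2@3, authorship .......
After op 2 (move_right): buffer="amadepl" (len 7), cursors c1@2 c2@4, authorship .......
After op 3 (move_right): buffer="amadepl" (len 7), cursors c1@3 c2@5, authorship .......
After op 4 (move_right): buffer="amadepl" (len 7), cursors c1@4 c2@6, authorship .......
After op 5 (add_cursor(2)): buffer="amadepl" (len 7), cursors c3@2 c1@4 c2@6, authorship .......
After op 6 (move_left): buffer="amadepl" (len 7), cursors c3@1 c1@3 c2@5, authorship .......
After op 7 (add_cursor(2)): buffer="amadepl" (len 7), cursors c3@1 c4@2 c1@3 c2@5, authorship .......
After op 8 (insert('z')): buffer="azmzazdezpl" (len 11), cursors c3@2 c4@4 c1@6 c2@9, authorship .3.4.1..2..
Authorship (.=original, N=cursor N): . 3 . 4 . 1 . . 2 . .
Index 1: author = 3

Answer: cursor 3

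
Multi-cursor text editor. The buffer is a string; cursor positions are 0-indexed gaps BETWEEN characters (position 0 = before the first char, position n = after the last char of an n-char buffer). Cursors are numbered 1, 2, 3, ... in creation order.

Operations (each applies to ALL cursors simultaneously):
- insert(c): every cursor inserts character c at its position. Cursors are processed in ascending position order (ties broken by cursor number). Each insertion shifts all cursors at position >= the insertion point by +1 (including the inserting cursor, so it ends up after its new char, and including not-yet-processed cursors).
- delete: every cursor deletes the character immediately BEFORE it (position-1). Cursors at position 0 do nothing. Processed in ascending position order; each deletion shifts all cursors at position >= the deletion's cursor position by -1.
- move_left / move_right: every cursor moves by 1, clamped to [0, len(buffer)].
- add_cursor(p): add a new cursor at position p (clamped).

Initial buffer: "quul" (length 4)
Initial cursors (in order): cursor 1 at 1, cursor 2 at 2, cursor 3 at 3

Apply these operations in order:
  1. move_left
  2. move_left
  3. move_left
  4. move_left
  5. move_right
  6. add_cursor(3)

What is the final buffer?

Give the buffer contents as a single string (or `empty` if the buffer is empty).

After op 1 (move_left): buffer="quul" (len 4), cursors c1@0 c2@1 c3@2, authorship ....
After op 2 (move_left): buffer="quul" (len 4), cursors c1@0 c2@0 c3@1, authorship ....
After op 3 (move_left): buffer="quul" (len 4), cursors c1@0 c2@0 c3@0, authorship ....
After op 4 (move_left): buffer="quul" (len 4), cursors c1@0 c2@0 c3@0, authorship ....
After op 5 (move_right): buffer="quul" (len 4), cursors c1@1 c2@1 c3@1, authorship ....
After op 6 (add_cursor(3)): buffer="quul" (len 4), cursors c1@1 c2@1 c3@1 c4@3, authorship ....

Answer: quul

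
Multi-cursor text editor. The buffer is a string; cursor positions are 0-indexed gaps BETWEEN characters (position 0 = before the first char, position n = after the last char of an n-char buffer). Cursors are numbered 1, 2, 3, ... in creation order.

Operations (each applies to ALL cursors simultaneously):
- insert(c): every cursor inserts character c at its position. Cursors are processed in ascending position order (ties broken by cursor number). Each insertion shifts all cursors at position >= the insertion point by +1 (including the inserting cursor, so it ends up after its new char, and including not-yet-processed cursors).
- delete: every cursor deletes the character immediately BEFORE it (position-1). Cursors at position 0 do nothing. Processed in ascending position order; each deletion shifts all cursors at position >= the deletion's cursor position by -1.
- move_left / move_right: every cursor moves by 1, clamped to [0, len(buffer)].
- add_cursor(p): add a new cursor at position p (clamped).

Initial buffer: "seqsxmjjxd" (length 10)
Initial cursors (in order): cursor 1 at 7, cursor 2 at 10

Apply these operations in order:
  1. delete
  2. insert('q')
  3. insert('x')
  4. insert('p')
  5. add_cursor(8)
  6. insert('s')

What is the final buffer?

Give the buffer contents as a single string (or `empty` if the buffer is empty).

Answer: seqsxmqxspsjxqxps

Derivation:
After op 1 (delete): buffer="seqsxmjx" (len 8), cursors c1@6 c2@8, authorship ........
After op 2 (insert('q')): buffer="seqsxmqjxq" (len 10), cursors c1@7 c2@10, authorship ......1..2
After op 3 (insert('x')): buffer="seqsxmqxjxqx" (len 12), cursors c1@8 c2@12, authorship ......11..22
After op 4 (insert('p')): buffer="seqsxmqxpjxqxp" (len 14), cursors c1@9 c2@14, authorship ......111..222
After op 5 (add_cursor(8)): buffer="seqsxmqxpjxqxp" (len 14), cursors c3@8 c1@9 c2@14, authorship ......111..222
After op 6 (insert('s')): buffer="seqsxmqxspsjxqxps" (len 17), cursors c3@9 c1@11 c2@17, authorship ......11311..2222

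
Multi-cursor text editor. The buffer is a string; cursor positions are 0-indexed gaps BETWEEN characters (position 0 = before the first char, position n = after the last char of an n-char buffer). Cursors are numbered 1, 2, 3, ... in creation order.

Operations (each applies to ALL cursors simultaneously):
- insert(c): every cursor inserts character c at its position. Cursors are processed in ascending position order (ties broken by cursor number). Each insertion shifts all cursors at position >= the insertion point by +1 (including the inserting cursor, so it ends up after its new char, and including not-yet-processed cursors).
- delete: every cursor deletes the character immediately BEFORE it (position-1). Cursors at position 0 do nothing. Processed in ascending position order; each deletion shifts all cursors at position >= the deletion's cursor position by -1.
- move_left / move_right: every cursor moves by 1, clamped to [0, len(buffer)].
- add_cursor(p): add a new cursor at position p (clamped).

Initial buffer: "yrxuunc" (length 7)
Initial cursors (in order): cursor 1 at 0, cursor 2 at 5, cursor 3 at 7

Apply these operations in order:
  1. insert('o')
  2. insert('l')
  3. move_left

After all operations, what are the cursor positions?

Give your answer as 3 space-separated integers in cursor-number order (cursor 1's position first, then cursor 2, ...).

After op 1 (insert('o')): buffer="oyrxuuonco" (len 10), cursors c1@1 c2@7 c3@10, authorship 1.....2..3
After op 2 (insert('l')): buffer="olyrxuuolncol" (len 13), cursors c1@2 c2@9 c3@13, authorship 11.....22..33
After op 3 (move_left): buffer="olyrxuuolncol" (len 13), cursors c1@1 c2@8 c3@12, authorship 11.....22..33

Answer: 1 8 12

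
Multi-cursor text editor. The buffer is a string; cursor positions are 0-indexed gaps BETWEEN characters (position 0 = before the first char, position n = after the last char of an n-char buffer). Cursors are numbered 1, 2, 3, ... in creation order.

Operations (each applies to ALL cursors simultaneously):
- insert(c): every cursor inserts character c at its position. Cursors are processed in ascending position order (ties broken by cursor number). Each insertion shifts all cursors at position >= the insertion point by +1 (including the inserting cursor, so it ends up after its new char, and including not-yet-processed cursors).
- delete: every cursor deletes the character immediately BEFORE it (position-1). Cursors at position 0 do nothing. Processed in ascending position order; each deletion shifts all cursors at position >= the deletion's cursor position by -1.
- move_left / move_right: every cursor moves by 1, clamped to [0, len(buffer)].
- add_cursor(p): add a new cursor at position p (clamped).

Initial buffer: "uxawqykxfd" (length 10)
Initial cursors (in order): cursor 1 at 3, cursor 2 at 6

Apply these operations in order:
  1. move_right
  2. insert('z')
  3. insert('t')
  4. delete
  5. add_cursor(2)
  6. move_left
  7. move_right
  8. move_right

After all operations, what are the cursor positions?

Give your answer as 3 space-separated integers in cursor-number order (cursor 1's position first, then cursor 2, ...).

After op 1 (move_right): buffer="uxawqykxfd" (len 10), cursors c1@4 c2@7, authorship ..........
After op 2 (insert('z')): buffer="uxawzqykzxfd" (len 12), cursors c1@5 c2@9, authorship ....1...2...
After op 3 (insert('t')): buffer="uxawztqykztxfd" (len 14), cursors c1@6 c2@11, authorship ....11...22...
After op 4 (delete): buffer="uxawzqykzxfd" (len 12), cursors c1@5 c2@9, authorship ....1...2...
After op 5 (add_cursor(2)): buffer="uxawzqykzxfd" (len 12), cursors c3@2 c1@5 c2@9, authorship ....1...2...
After op 6 (move_left): buffer="uxawzqykzxfd" (len 12), cursors c3@1 c1@4 c2@8, authorship ....1...2...
After op 7 (move_right): buffer="uxawzqykzxfd" (len 12), cursors c3@2 c1@5 c2@9, authorship ....1...2...
After op 8 (move_right): buffer="uxawzqykzxfd" (len 12), cursors c3@3 c1@6 c2@10, authorship ....1...2...

Answer: 6 10 3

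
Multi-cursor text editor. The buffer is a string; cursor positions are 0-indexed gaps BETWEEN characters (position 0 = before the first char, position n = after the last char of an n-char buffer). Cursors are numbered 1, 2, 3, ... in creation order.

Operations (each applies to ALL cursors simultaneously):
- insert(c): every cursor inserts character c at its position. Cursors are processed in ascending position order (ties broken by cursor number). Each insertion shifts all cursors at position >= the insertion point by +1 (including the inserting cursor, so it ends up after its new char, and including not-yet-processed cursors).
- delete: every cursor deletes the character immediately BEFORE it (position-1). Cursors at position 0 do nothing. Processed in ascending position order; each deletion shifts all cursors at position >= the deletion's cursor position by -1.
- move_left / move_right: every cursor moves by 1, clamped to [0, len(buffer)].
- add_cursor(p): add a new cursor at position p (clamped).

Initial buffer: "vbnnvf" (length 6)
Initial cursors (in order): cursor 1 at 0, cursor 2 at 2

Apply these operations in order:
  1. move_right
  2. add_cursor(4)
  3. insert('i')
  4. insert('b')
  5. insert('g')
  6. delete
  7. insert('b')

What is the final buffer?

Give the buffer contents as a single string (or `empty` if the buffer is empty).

Answer: vibbbnibbnibbvf

Derivation:
After op 1 (move_right): buffer="vbnnvf" (len 6), cursors c1@1 c2@3, authorship ......
After op 2 (add_cursor(4)): buffer="vbnnvf" (len 6), cursors c1@1 c2@3 c3@4, authorship ......
After op 3 (insert('i')): buffer="vibninivf" (len 9), cursors c1@2 c2@5 c3@7, authorship .1..2.3..
After op 4 (insert('b')): buffer="vibbnibnibvf" (len 12), cursors c1@3 c2@7 c3@10, authorship .11..22.33..
After op 5 (insert('g')): buffer="vibgbnibgnibgvf" (len 15), cursors c1@4 c2@9 c3@13, authorship .111..222.333..
After op 6 (delete): buffer="vibbnibnibvf" (len 12), cursors c1@3 c2@7 c3@10, authorship .11..22.33..
After op 7 (insert('b')): buffer="vibbbnibbnibbvf" (len 15), cursors c1@4 c2@9 c3@13, authorship .111..222.333..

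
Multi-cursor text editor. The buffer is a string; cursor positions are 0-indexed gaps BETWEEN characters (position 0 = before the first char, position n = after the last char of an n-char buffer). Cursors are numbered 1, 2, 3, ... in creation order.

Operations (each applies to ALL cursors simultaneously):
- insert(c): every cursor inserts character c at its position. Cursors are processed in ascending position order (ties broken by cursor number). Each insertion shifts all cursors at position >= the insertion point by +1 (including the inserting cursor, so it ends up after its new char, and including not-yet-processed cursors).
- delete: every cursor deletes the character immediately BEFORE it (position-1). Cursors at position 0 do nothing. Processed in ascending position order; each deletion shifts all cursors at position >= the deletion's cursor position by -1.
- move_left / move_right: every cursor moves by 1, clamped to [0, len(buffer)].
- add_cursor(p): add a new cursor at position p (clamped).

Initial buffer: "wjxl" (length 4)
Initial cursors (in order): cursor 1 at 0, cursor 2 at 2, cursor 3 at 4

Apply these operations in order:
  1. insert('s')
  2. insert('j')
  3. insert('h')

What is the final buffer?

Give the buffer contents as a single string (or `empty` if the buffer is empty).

Answer: sjhwjsjhxlsjh

Derivation:
After op 1 (insert('s')): buffer="swjsxls" (len 7), cursors c1@1 c2@4 c3@7, authorship 1..2..3
After op 2 (insert('j')): buffer="sjwjsjxlsj" (len 10), cursors c1@2 c2@6 c3@10, authorship 11..22..33
After op 3 (insert('h')): buffer="sjhwjsjhxlsjh" (len 13), cursors c1@3 c2@8 c3@13, authorship 111..222..333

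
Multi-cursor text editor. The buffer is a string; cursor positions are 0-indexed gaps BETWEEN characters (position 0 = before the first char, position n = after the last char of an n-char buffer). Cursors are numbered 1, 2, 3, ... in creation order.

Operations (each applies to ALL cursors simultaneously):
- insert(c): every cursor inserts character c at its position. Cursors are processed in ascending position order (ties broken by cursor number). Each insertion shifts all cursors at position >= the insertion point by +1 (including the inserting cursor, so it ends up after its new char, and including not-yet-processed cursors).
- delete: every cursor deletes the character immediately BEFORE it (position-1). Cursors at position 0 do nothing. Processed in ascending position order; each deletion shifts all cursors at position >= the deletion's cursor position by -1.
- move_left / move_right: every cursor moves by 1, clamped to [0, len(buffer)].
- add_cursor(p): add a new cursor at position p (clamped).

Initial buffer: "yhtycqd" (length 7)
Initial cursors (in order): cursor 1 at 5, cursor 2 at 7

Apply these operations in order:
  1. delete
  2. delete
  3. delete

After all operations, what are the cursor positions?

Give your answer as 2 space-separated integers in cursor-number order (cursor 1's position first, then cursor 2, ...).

Answer: 1 1

Derivation:
After op 1 (delete): buffer="yhtyq" (len 5), cursors c1@4 c2@5, authorship .....
After op 2 (delete): buffer="yht" (len 3), cursors c1@3 c2@3, authorship ...
After op 3 (delete): buffer="y" (len 1), cursors c1@1 c2@1, authorship .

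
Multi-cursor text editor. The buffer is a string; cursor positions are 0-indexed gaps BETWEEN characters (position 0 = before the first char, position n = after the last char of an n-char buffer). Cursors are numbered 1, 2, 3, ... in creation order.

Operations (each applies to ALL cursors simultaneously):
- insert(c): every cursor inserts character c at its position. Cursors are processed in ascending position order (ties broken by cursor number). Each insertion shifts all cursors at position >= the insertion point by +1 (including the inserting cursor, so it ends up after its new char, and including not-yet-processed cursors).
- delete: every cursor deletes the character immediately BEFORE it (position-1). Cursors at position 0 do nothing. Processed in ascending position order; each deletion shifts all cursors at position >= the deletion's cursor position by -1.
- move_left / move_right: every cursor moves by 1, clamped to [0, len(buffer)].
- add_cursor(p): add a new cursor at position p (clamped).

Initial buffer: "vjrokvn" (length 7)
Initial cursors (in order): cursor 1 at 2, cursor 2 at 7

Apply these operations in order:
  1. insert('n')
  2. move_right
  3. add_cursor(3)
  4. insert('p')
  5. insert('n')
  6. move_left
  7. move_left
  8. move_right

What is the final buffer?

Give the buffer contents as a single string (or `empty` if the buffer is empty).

After op 1 (insert('n')): buffer="vjnrokvnn" (len 9), cursors c1@3 c2@9, authorship ..1.....2
After op 2 (move_right): buffer="vjnrokvnn" (len 9), cursors c1@4 c2@9, authorship ..1.....2
After op 3 (add_cursor(3)): buffer="vjnrokvnn" (len 9), cursors c3@3 c1@4 c2@9, authorship ..1.....2
After op 4 (insert('p')): buffer="vjnprpokvnnp" (len 12), cursors c3@4 c1@6 c2@12, authorship ..13.1....22
After op 5 (insert('n')): buffer="vjnpnrpnokvnnpn" (len 15), cursors c3@5 c1@8 c2@15, authorship ..133.11....222
After op 6 (move_left): buffer="vjnpnrpnokvnnpn" (len 15), cursors c3@4 c1@7 c2@14, authorship ..133.11....222
After op 7 (move_left): buffer="vjnpnrpnokvnnpn" (len 15), cursors c3@3 c1@6 c2@13, authorship ..133.11....222
After op 8 (move_right): buffer="vjnpnrpnokvnnpn" (len 15), cursors c3@4 c1@7 c2@14, authorship ..133.11....222

Answer: vjnpnrpnokvnnpn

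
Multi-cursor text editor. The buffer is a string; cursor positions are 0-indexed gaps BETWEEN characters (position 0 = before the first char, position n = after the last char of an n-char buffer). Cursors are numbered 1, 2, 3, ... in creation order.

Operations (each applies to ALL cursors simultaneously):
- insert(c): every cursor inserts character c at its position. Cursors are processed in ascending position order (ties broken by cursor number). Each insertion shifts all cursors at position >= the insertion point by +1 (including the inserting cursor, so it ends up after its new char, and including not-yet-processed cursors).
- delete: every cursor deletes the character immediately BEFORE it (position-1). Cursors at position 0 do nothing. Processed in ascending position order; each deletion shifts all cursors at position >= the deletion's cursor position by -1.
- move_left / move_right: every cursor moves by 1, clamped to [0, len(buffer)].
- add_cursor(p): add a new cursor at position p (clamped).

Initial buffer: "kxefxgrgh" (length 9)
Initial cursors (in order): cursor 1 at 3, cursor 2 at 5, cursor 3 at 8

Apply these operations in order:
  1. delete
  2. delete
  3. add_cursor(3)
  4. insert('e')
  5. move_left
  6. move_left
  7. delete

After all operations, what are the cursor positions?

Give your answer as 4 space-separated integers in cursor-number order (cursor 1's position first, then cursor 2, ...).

After op 1 (delete): buffer="kxfgrh" (len 6), cursors c1@2 c2@3 c3@5, authorship ......
After op 2 (delete): buffer="kgh" (len 3), cursors c1@1 c2@1 c3@2, authorship ...
After op 3 (add_cursor(3)): buffer="kgh" (len 3), cursors c1@1 c2@1 c3@2 c4@3, authorship ...
After op 4 (insert('e')): buffer="keegehe" (len 7), cursors c1@3 c2@3 c3@5 c4@7, authorship .12.3.4
After op 5 (move_left): buffer="keegehe" (len 7), cursors c1@2 c2@2 c3@4 c4@6, authorship .12.3.4
After op 6 (move_left): buffer="keegehe" (len 7), cursors c1@1 c2@1 c3@3 c4@5, authorship .12.3.4
After op 7 (delete): buffer="eghe" (len 4), cursors c1@0 c2@0 c3@1 c4@2, authorship 1..4

Answer: 0 0 1 2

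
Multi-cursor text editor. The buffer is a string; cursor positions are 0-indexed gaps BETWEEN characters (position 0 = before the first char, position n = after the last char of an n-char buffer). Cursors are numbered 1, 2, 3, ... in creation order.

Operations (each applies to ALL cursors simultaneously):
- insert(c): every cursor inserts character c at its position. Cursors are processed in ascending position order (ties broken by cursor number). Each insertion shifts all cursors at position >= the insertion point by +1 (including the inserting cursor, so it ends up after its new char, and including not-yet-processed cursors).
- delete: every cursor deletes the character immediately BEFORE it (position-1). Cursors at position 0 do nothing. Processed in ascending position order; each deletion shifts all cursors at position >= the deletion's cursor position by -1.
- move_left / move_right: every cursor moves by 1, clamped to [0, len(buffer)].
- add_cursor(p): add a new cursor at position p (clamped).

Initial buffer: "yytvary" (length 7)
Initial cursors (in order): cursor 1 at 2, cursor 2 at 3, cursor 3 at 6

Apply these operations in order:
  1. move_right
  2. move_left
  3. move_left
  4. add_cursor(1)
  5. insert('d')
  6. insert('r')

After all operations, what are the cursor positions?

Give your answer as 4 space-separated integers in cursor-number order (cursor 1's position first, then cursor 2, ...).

After op 1 (move_right): buffer="yytvary" (len 7), cursors c1@3 c2@4 c3@7, authorship .......
After op 2 (move_left): buffer="yytvary" (len 7), cursors c1@2 c2@3 c3@6, authorship .......
After op 3 (move_left): buffer="yytvary" (len 7), cursors c1@1 c2@2 c3@5, authorship .......
After op 4 (add_cursor(1)): buffer="yytvary" (len 7), cursors c1@1 c4@1 c2@2 c3@5, authorship .......
After op 5 (insert('d')): buffer="yddydtvadry" (len 11), cursors c1@3 c4@3 c2@5 c3@9, authorship .14.2...3..
After op 6 (insert('r')): buffer="yddrrydrtvadrry" (len 15), cursors c1@5 c4@5 c2@8 c3@13, authorship .1414.22...33..

Answer: 5 8 13 5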